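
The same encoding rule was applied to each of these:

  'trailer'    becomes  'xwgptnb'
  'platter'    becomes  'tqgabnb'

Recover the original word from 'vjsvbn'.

In trailer: t→x is +4, r→w is +5, a→g is +6, i→p is +7 — the shift increases by 1 each position. The shift increases by 1 at each position, starting from +4: 4, 5, 6, ….
Reversing it on vjsvbn: v−4=r, j−5=e, s−6=m, v−7=o, b−8=t, n−9=e.

remote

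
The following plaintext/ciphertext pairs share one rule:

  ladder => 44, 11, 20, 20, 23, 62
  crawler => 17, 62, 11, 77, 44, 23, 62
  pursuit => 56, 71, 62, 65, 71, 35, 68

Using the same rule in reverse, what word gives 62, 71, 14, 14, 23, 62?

l(#12)→44 and a(#1)→11: differences scale by 3, so n = 3·pos + 8. The formula is n = 3×(alphabet index, a=1) + 8.
Reversing it on 62, 71, 14, 14, 23, 62: 62→(62−8)÷3=18=r, 71→(71−8)÷3=21=u, 14→(14−8)÷3=2=b, 14→(14−8)÷3=2=b, 23→(23−8)÷3=5=e, 62→(62−8)÷3=18=r.

rubber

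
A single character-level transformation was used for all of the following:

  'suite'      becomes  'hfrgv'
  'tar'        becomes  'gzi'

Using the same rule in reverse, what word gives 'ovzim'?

Each pair mirrors across the alphabet (s↔h, u↔f, i↔r): positions sum to 25. Letters are reflected about the middle of the alphabet (position → 25−position): Atbash.
Decoding ovzim: o↔l, v↔e, z↔a, i↔r, m↔n.

learn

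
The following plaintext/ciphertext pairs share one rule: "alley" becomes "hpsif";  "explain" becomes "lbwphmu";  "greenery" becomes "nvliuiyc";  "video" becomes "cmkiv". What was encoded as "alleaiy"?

The shifts repeat in a cycle of length 2: positions 0,1,… shift by +7, +4, then the pattern repeats.
Undoing it on alleaiy: a−7=t, l−4=h, l−7=e, e−4=a, a−7=t, i−4=e, y−7=r.

theater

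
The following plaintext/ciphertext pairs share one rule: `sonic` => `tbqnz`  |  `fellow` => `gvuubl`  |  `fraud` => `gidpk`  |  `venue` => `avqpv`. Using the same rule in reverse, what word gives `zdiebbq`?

Treating letters as 0–25, the rule is x ↦ 11x + 3 (mod 26).
Reversing it on zdiebbq: z(25)→19·(25−3)≡2=c; d(3)→19·(3−3)≡0=a; i(8)→19·(8−3)≡17=r; e(4)→19·(4−3)≡19=t; b(1)→19·(1−3)≡14=o; b(1)→19·(1−3)≡14=o; q(16)→19·(16−3)≡13=n (all mod 26).

cartoon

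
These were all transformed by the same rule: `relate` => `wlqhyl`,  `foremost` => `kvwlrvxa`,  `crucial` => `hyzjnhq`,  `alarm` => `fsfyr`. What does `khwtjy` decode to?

farmer

Shifts by position in relate: pos 0: r→w (+5), pos 1: e→l (+7), pos 2: l→q (+5), pos 3: a→h (+7) — repeating every 2. It's a Vigenère-style cipher with numeric key [5,7]: position i shifts by key[i mod 2].
Reversing it on khwtjy: k−5=f, h−7=a, w−5=r, t−7=m, j−5=e, y−7=r.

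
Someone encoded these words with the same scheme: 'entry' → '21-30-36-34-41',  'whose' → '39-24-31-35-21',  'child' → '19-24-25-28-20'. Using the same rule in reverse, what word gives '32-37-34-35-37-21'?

e is letter #5 and maps to 21: an offset of 16. Each letter is replaced by its alphabet position (a=1..z=26) + 16.
Reversing it on 32-37-34-35-37-21: 32→(32−16)÷1=16=p, 37→(37−16)÷1=21=u, 34→(34−16)÷1=18=r, 35→(35−16)÷1=19=s, 37→(37−16)÷1=21=u, 21→(21−16)÷1=5=e.

pursue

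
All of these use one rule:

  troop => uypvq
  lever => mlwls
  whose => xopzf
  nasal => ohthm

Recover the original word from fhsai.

Shifts by position in troop: pos 0: t→u (+1), pos 1: r→y (+7), pos 2: o→p (+1), pos 3: o→v (+7) — repeating every 2. A repeating key of period 2 is used — shifts +1, +7 over and over.
Undoing it on fhsai: f−1=e, h−7=a, s−1=r, a−7=t, i−1=h.

earth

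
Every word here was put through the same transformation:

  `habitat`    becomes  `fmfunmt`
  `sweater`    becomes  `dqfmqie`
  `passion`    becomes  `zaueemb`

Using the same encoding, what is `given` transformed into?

zqhus

The output letters match the input read backwards, each shifted +12: habitat reversed is tatibah. The word is reversed, then every letter is shifted forward by 12.
For given: reverse → nevig; then shift: n+12=z, e+12=q, v+12=h, i+12=u, g+12=s.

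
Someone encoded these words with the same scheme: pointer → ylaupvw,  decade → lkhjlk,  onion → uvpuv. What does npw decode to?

pig

The output letters match the input read backwards, each shifted +7: pointer reversed is retniop. Read the word backwards and shift each letter +7.
Decoding npw: shift back: n−7=g, p−7=i, w−7=p → gip; then reverse → pig.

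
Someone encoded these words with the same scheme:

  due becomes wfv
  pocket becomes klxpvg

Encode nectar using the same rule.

This is the alphabet-reversal cipher (Atbash): a becomes z, b becomes y, etc.
Applying it to nectar: n↔m, e↔v, c↔x, t↔g, a↔z, r↔i.

mvxgzi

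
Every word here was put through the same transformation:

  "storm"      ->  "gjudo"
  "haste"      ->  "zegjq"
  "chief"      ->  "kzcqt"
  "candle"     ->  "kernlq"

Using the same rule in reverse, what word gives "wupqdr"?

s(18)→g(6) and t(19)→j(9) fit y≡3x+4 (mod 26); the inverse of 3 mod 26 is 9. Each letter's alphabet position (a=0..z=25) is mapped through 3·x+4 mod 26 — an affine cipher.
Undoing it on wupqdr: w(22)→9·(22−4)≡6=g; u(20)→9·(20−4)≡14=o; p(15)→9·(15−4)≡21=v; q(16)→9·(16−4)≡4=e; d(3)→9·(3−4)≡17=r; r(17)→9·(17−4)≡13=n (all mod 26).

govern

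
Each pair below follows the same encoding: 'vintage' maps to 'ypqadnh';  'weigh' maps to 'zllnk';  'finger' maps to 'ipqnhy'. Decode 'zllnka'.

Shifts by position in vintage: pos 0: v→y (+3), pos 1: i→p (+7), pos 2: n→q (+3), pos 3: t→a (+7) — repeating every 2. It's a Vigenère-style cipher with numeric key [3,7]: position i shifts by key[i mod 2].
Undoing it on zllnka: z−3=w, l−7=e, l−3=i, n−7=g, k−3=h, a−7=t.

weight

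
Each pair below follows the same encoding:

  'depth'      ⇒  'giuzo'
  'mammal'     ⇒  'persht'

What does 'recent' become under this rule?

uihkub

In depth: d→g is +3, e→i is +4, p→u is +5, t→z is +6 — the shift increases by 1 each position. Letter i (0-indexed) is shifted by i+3, so successive shifts are 3, 4, 5, ….
Applying it to recent: r+3=u, e+4=i, c+5=h, e+6=k, n+7=u, t+8=b.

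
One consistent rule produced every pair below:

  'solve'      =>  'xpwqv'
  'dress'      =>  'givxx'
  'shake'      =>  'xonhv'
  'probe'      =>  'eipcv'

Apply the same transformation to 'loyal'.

wpjnw

s(18)→x(23) and o(14)→p(15) fit y≡15x+13 (mod 26); the inverse of 15 mod 26 is 7. Treating letters as 0–25, the rule is x ↦ 15x + 13 (mod 26).
For loyal: l(11)→15·11+13≡22=w; o(14)→15·14+13≡15=p; y(24)→15·24+13≡9=j; a(0)→15·0+13≡13=n; l(11)→15·11+13≡22=w (all mod 26).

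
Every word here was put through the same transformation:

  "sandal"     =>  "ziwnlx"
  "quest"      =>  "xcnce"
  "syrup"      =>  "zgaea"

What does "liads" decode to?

earth

In sandal: s→z is +7, a→i is +8, n→w is +9, d→n is +10 — the shift increases by 1 each position. The shift increases by 1 at each position, starting from +7: 7, 8, 9, ….
Decoding liads: l−7=e, i−8=a, a−9=r, d−10=t, s−11=h.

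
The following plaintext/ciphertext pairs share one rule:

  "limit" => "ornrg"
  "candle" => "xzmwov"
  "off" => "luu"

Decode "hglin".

Each pair mirrors across the alphabet (l↔o, i↔r, m↔n): positions sum to 25. This is the alphabet-reversal cipher (Atbash): a becomes z, b becomes y, etc.
Reversing it on hglin: h↔s, g↔t, l↔o, i↔r, n↔m.

storm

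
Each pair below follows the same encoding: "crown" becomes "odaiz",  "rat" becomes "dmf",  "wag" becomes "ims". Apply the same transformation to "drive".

pduhq

Compare letters: c→o is +12, r→d is +12, o→a is +12 — a constant shift. Each letter is shifted forward by 12 in the alphabet (a Caesar shift of +12).
For drive: d+12=p, r+12=d, i+12=u, v+12=h, e+12=q.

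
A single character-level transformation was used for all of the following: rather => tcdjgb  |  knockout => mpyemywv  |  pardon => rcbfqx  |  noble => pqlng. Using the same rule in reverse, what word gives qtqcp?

organ

Shifts by position in rather: pos 0: r→t (+2), pos 1: a→c (+2), pos 2: t→d (+10), pos 3: h→j (+2), pos 4: e→g (+2), pos 5: r→b (+10) — repeating every 3. The shifts repeat in a cycle of length 3: positions 0,1,… shift by +2, +2, +10, then the pattern repeats.
Reversing it on qtqcp: q−2=o, t−2=r, q−10=g, c−2=a, p−2=n.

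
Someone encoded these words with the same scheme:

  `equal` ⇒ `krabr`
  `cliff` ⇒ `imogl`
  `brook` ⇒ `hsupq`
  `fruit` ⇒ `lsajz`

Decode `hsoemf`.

bridge

Shifts by position in equal: pos 0: e→k (+6), pos 1: q→r (+1), pos 2: u→a (+6), pos 3: a→b (+1) — repeating every 2. It's a Vigenère-style cipher with numeric key [6,1]: position i shifts by key[i mod 2].
Decoding hsoemf: h−6=b, s−1=r, o−6=i, e−1=d, m−6=g, f−1=e.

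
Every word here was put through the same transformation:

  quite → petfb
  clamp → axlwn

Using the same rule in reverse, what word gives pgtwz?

The output letters match the input read backwards, each shifted +11: quite reversed is etiuq. Two steps: reverse the string, then apply a Caesar shift of +11.
Undoing it on pgtwz: shift back: p−11=e, g−11=v, t−11=i, w−11=l, z−11=o → evilo; then reverse → olive.

olive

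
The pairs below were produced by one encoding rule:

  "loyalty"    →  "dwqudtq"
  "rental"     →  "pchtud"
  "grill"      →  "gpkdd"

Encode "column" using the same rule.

ywdish

Each letter's alphabet position (a=0..z=25) is mapped through 15·x+20 mod 26 — an affine cipher.
Applying it to column: c(2)→15·2+20≡24=y; o(14)→15·14+20≡22=w; l(11)→15·11+20≡3=d; u(20)→15·20+20≡8=i; m(12)→15·12+20≡18=s; n(13)→15·13+20≡7=h (all mod 26).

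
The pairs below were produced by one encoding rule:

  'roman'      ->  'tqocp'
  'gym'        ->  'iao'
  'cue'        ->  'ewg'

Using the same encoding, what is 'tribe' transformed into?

Compare letters: r→t is +2, o→q is +2, m→o is +2 — a constant shift. This is a Caesar cipher with shift 2.
For tribe: t+2=v, r+2=t, i+2=k, b+2=d, e+2=g.

vtkdg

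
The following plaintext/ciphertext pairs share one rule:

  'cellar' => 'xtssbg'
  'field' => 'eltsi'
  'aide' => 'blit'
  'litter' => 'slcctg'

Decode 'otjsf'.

c(2)→x(23) and e(4)→t(19) fit y≡11x+1 (mod 26); the inverse of 11 mod 26 is 19. Treating letters as 0–25, the rule is x ↦ 11x + 1 (mod 26).
Undoing it on otjsf: o(14)→19·(14−1)≡13=n; t(19)→19·(19−1)≡4=e; j(9)→19·(9−1)≡22=w; s(18)→19·(18−1)≡11=l; f(5)→19·(5−1)≡24=y (all mod 26).

newly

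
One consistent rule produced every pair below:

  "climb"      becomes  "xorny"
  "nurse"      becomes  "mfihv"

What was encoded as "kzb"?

pay

Each letter is replaced by its mirror in the alphabet: a↔z, b↔y, c↔x, and so on (the Atbash cipher).
Reversing it on kzb: k↔p, z↔a, b↔y.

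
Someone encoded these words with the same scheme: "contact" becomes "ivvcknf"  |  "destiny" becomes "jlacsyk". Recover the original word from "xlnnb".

In contact: c→i is +6, o→v is +7, n→v is +8, t→c is +9 — the shift increases by 1 each position. The shift increases by 1 at each position, starting from +6: 6, 7, 8, ….
Reversing it on xlnnb: x−6=r, l−7=e, n−8=f, n−9=e, b−10=r.

refer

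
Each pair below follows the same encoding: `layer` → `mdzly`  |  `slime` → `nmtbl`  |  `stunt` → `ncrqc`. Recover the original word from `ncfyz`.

story

Treating letters as 0–25, the rule is x ↦ 15x + 3 (mod 26).
Undoing it on ncfyz: n(13)→7·(13−3)≡18=s; c(2)→7·(2−3)≡19=t; f(5)→7·(5−3)≡14=o; y(24)→7·(24−3)≡17=r; z(25)→7·(25−3)≡24=y (all mod 26).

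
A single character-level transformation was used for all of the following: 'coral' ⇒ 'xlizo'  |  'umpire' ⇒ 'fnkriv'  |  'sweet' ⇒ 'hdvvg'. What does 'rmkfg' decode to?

Each pair mirrors across the alphabet (c↔x, o↔l, r↔i): positions sum to 25. Letters are reflected about the middle of the alphabet (position → 25−position): Atbash.
Reversing it on rmkfg: r↔i, m↔n, k↔p, f↔u, g↔t.

input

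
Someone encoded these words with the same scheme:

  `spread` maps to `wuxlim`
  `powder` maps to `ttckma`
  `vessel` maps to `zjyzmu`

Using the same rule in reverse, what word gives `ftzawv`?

In spread: s→w is +4, p→u is +5, r→x is +6, e→l is +7 — the shift increases by 1 each position. Letter i (0-indexed) is shifted by i+4, so successive shifts are 4, 5, 6, ….
Reversing it on ftzawv: f−4=b, t−5=o, z−6=t, a−7=t, w−8=o, v−9=m.

bottom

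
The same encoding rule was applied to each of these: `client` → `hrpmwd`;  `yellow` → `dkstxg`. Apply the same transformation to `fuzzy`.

Letter i (0-indexed) is shifted by i+5, so successive shifts are 5, 6, 7, ….
Applying it to fuzzy: f+5=k, u+6=a, z+7=g, z+8=h, y+9=h.

kaghh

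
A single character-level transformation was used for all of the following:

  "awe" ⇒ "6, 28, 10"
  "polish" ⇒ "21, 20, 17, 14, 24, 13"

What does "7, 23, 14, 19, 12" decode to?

bring

a is letter #1 and maps to 6: an offset of 5. The number is (letter's place in the alphabet, a=1) + 5.
Reversing it on 7, 23, 14, 19, 12: 7→(7−5)÷1=2=b, 23→(23−5)÷1=18=r, 14→(14−5)÷1=9=i, 19→(19−5)÷1=14=n, 12→(12−5)÷1=7=g.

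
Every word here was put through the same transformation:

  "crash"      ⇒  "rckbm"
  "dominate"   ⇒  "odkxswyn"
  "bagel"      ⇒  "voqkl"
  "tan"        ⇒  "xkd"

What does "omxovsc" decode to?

The output letters match the input read backwards, each shifted +10: crash reversed is hsarc. Read the word backwards and shift each letter +10.
Decoding omxovsc: shift back: o−10=e, m−10=c, x−10=n, o−10=e, v−10=l, s−10=i, c−10=s → ecnelis; then reverse → silence.

silence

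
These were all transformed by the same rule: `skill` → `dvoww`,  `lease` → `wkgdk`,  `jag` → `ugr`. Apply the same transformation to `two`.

ehu

The rule splits by letter class: vowels +6, consonants +11.
On two: t(cons)+11=e, w(cons)+11=h, o(vowel)+6=u.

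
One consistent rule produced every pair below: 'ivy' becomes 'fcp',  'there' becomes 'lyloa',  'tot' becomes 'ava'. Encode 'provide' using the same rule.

lkpcvyw

The output letters match the input read backwards, each shifted +7: ivy reversed is yvi. The word is reversed, then every letter is shifted forward by 7.
Applying it to provide: reverse → edivorp; then shift: e+7=l, d+7=k, i+7=p, v+7=c, o+7=v, r+7=y, p+7=w.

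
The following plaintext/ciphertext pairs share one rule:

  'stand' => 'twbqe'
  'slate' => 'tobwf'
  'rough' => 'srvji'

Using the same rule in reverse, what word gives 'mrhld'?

logic

Shifts by position in stand: pos 0: s→t (+1), pos 1: t→w (+3), pos 2: a→b (+1), pos 3: n→q (+3) — repeating every 2. The shifts repeat in a cycle of length 2: positions 0,1,… shift by +1, +3, then the pattern repeats.
Decoding mrhld: m−1=l, r−3=o, h−1=g, l−3=i, d−1=c.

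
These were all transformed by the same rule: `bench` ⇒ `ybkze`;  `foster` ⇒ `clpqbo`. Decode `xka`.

It's a constant shift of +23 (ROT23).
Decoding xka: x−23=a, k−23=n, a−23=d.

and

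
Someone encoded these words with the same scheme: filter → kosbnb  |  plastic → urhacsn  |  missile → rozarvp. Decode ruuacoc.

In filter: f→k is +5, i→o is +6, l→s is +7, t→b is +8 — the shift increases by 1 each position. Each letter shifts forward by (position + 5), i.e. 5, 6, 7, … — the shift grows by one for each successive letter.
Reversing it on ruuacoc: r−5=m, u−6=o, u−7=n, a−8=s, c−9=t, o−10=e, c−11=r.

monster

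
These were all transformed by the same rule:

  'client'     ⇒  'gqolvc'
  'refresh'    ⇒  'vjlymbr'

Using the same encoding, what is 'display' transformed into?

hnywtji

Each letter shifts forward by (position + 4), i.e. 4, 5, 6, … — the shift grows by one for each successive letter.
Applying it to display: d+4=h, i+5=n, s+6=y, p+7=w, l+8=t, a+9=j, y+10=i.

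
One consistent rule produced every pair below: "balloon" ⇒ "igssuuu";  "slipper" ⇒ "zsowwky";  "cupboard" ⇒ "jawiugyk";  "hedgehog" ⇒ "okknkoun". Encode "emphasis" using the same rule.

ktwogzoz

The rule splits by letter class: vowels +6, consonants +7.
On emphasis: e(vowel)+6=k, m(cons)+7=t, p(cons)+7=w, h(cons)+7=o, a(vowel)+6=g, s(cons)+7=z, i(vowel)+6=o, s(cons)+7=z.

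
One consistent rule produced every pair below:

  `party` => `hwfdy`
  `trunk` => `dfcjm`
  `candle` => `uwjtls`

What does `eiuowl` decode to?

p(15)→h(7) and a(0)→w(22) fit y≡25x+22 (mod 26); the inverse of 25 mod 26 is 25. This is an affine cipher: with a=0,…,z=25, each position x becomes (25x+22) mod 26.
Decoding eiuowl: e(4)→25·(4−22)≡18=s; i(8)→25·(8−22)≡14=o; u(20)→25·(20−22)≡2=c; o(14)→25·(14−22)≡8=i; w(22)→25·(22−22)≡0=a; l(11)→25·(11−22)≡11=l (all mod 26).

social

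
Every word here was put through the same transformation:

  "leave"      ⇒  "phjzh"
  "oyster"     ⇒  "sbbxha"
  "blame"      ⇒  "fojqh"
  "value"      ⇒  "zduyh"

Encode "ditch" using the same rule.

hlcgk

It's a Vigenère-style cipher with numeric key [4,3,9]: position i shifts by key[i mod 3].
For ditch: d+4=h, i+3=l, t+9=c, c+4=g, h+3=k.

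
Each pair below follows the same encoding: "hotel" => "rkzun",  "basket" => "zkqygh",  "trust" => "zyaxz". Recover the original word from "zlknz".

theft

The word is reversed, then every letter is shifted forward by 6.
Decoding zlknz: shift back: z−6=t, l−6=f, k−6=e, n−6=h, z−6=t → tfeht; then reverse → theft.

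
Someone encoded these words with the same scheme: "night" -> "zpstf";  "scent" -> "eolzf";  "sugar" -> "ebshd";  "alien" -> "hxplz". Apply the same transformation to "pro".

bdv

Vowels shift forward by 7 and consonants shift forward by 12.
Applying it to pro: p(cons)+12=b, r(cons)+12=d, o(vowel)+7=v.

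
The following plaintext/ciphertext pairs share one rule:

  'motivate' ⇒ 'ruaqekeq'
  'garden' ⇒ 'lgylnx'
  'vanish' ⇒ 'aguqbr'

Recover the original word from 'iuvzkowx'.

doorbell

Each letter shifts forward by (position + 5), i.e. 5, 6, 7, … — the shift grows by one for each successive letter.
Decoding iuvzkowx: i−5=d, u−6=o, v−7=o, z−8=r, k−9=b, o−10=e, w−11=l, x−12=l.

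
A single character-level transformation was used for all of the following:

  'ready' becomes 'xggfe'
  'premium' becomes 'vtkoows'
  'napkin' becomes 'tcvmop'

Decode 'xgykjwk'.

It's a Vigenère-style cipher with numeric key [6,2]: position i shifts by key[i mod 2].
Decoding xgykjwk: x−6=r, g−2=e, y−6=s, k−2=i, j−6=d, w−2=u, k−6=e.

residue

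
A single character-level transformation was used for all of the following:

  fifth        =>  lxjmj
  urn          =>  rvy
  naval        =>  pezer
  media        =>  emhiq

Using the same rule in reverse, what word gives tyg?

cup

Read the word backwards and shift each letter +4.
Reversing it on tyg: shift back: t−4=p, y−4=u, g−4=c → puc; then reverse → cup.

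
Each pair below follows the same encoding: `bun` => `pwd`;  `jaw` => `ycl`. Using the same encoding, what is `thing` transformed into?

ipkjv

Read the word backwards and shift each letter +2.
For thing: reverse → gniht; then shift: g+2=i, n+2=p, i+2=k, h+2=j, t+2=v.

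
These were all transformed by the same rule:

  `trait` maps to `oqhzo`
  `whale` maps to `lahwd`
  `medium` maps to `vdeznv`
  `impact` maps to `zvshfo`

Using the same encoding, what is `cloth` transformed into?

fwtoa

t(19)→o(14) and r(17)→q(16) fit y≡25x+7 (mod 26); the inverse of 25 mod 26 is 25. Treating letters as 0–25, the rule is x ↦ 25x + 7 (mod 26).
Applying it to cloth: c(2)→25·2+7≡5=f; l(11)→25·11+7≡22=w; o(14)→25·14+7≡19=t; t(19)→25·19+7≡14=o; h(7)→25·7+7≡0=a (all mod 26).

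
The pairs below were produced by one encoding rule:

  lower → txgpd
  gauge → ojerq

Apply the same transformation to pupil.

Letter i (0-indexed) is shifted by i+8, so successive shifts are 8, 9, 10, ….
For pupil: p+8=x, u+9=d, p+10=z, i+11=t, l+12=x.

xdztx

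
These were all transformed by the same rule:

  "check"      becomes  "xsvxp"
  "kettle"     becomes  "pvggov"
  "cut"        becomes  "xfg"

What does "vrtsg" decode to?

Each pair mirrors across the alphabet (c↔x, h↔s, e↔v): positions sum to 25. Letters are reflected about the middle of the alphabet (position → 25−position): Atbash.
Reversing it on vrtsg: v↔e, r↔i, t↔g, s↔h, g↔t.

eight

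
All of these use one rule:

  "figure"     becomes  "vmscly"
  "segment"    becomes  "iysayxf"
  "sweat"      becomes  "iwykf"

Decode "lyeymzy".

receive

f(5)→v(21) and i(8)→m(12) fit y≡23x+10 (mod 26); the inverse of 23 mod 26 is 17. Each letter's alphabet position (a=0..z=25) is mapped through 23·x+10 mod 26 — an affine cipher.
Undoing it on lyeymzy: l(11)→17·(11−10)≡17=r; y(24)→17·(24−10)≡4=e; e(4)→17·(4−10)≡2=c; y(24)→17·(24−10)≡4=e; m(12)→17·(12−10)≡8=i; z(25)→17·(25−10)≡21=v; y(24)→17·(24−10)≡4=e (all mod 26).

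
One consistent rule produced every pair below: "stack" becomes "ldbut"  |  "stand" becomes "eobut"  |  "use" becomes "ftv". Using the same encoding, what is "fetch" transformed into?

idufg

The output letters match the input read backwards, each shifted +1: stack reversed is kcats. Two steps: reverse the string, then apply a Caesar shift of +1.
For fetch: reverse → hctef; then shift: h+1=i, c+1=d, t+1=u, e+1=f, f+1=g.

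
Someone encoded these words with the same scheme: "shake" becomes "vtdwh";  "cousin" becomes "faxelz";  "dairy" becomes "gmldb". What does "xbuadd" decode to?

uproar

Shifts by position in shake: pos 0: s→v (+3), pos 1: h→t (+12), pos 2: a→d (+3), pos 3: k→w (+12) — repeating every 2. It's a Vigenère-style cipher with numeric key [3,12]: position i shifts by key[i mod 2].
Reversing it on xbuadd: x−3=u, b−12=p, u−3=r, a−12=o, d−3=a, d−12=r.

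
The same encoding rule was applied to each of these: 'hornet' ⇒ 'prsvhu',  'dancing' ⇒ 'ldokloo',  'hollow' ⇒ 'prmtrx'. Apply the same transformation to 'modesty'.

A repeating key of period 3 is used — shifts +8, +3, +1 over and over.
On modesty: m+8=u, o+3=r, d+1=e, e+8=m, s+3=v, t+1=u, y+8=g.

uremvug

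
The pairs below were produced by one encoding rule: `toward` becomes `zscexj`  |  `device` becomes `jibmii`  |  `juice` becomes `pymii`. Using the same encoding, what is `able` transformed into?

ehri

The shift depends on letter class: consonant t→z is +6, but vowel o→s is +4. The rule splits by letter class: vowels +4, consonants +6.
On able: a(vowel)+4=e, b(cons)+6=h, l(cons)+6=r, e(vowel)+4=i.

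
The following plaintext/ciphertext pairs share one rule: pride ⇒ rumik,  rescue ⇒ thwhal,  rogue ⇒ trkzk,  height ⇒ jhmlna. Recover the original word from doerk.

blame

In pride: p→r is +2, r→u is +3, i→m is +4, d→i is +5 — the shift increases by 1 each position. Letter i (0-indexed) is shifted by i+2, so successive shifts are 2, 3, 4, ….
Decoding doerk: d−2=b, o−3=l, e−4=a, r−5=m, k−6=e.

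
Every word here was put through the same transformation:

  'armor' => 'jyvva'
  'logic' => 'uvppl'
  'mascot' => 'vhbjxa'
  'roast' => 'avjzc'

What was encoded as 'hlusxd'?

yellow

Shifts by position in armor: pos 0: a→j (+9), pos 1: r→y (+7), pos 2: m→v (+9), pos 3: o→v (+7) — repeating every 2. The shifts repeat in a cycle of length 2: positions 0,1,… shift by +9, +7, then the pattern repeats.
Undoing it on hlusxd: h−9=y, l−7=e, u−9=l, s−7=l, x−9=o, d−7=w.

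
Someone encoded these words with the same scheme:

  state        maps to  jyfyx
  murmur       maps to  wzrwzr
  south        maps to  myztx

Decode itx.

The output letters match the input read backwards, each shifted +5: state reversed is etats. The word is reversed, then every letter is shifted forward by 5.
Decoding itx: shift back: i−5=d, t−5=o, x−5=s → dos; then reverse → sod.

sod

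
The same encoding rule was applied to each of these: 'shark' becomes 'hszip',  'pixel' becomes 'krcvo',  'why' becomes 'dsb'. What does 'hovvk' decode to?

Letters are reflected about the middle of the alphabet (position → 25−position): Atbash.
Decoding hovvk: h↔s, o↔l, v↔e, v↔e, k↔p.

sleep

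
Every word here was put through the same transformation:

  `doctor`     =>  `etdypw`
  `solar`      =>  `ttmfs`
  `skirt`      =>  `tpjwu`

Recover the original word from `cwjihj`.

bridge

Shifts by position in doctor: pos 0: d→e (+1), pos 1: o→t (+5), pos 2: c→d (+1), pos 3: t→y (+5) — repeating every 2. The shifts repeat in a cycle of length 2: positions 0,1,… shift by +1, +5, then the pattern repeats.
Decoding cwjihj: c−1=b, w−5=r, j−1=i, i−5=d, h−1=g, j−5=e.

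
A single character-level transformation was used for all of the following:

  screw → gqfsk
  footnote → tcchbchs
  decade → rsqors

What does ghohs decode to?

state

Every letter moves 14 places later in the alphabet, wrapping around z→a.
Reversing it on ghohs: g−14=s, h−14=t, o−14=a, h−14=t, s−14=e.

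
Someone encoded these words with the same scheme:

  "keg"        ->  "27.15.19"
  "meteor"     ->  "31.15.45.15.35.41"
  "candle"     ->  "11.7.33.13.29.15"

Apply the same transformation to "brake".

k(#11)→27 and e(#5)→15: differences scale by 2, so n = 2·pos + 5. Each letter becomes 2×(its alphabet position, a=1..z=26) + 5.
On brake: b=2→9, r=18→41, a=1→7, k=11→27, e=5→15.

9.41.7.27.15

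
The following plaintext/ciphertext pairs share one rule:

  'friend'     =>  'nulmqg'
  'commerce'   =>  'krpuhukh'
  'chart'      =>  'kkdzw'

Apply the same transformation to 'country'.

krxvwug

Shifts by position in friend: pos 0: f→n (+8), pos 1: r→u (+3), pos 2: i→l (+3), pos 3: e→m (+8), pos 4: n→q (+3), pos 5: d→g (+3) — repeating every 3. It's a Vigenère-style cipher with numeric key [8,3,3]: position i shifts by key[i mod 3].
For country: c+8=k, o+3=r, u+3=x, n+8=v, t+3=w, r+3=u, y+8=g.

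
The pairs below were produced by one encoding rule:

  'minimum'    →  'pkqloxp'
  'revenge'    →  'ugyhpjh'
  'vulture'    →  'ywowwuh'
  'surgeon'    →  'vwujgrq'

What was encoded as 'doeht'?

It's a Vigenère-style cipher with numeric key [3,2,3]: position i shifts by key[i mod 3].
Decoding doeht: d−3=a, o−2=m, e−3=b, h−3=e, t−2=r.

amber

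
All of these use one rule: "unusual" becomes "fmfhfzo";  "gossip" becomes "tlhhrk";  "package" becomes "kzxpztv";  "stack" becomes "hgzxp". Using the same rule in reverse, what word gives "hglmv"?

stone

This is an affine cipher: with a=0,…,z=25, each position x becomes (25x+25) mod 26.
Decoding hglmv: h(7)→25·(7−25)≡18=s; g(6)→25·(6−25)≡19=t; l(11)→25·(11−25)≡14=o; m(12)→25·(12−25)≡13=n; v(21)→25·(21−25)≡4=e (all mod 26).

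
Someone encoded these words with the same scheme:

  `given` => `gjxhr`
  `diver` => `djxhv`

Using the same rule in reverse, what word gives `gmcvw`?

The shift increases by 1 at each position, starting from +0: 0, 1, 2, ….
Undoing it on gmcvw: g−0=g, m−1=l, c−2=a, v−3=s, w−4=s.

glass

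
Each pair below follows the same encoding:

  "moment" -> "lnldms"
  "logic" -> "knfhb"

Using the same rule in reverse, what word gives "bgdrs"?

Compare letters: m→l is +25, o→n is +25, m→l is +25 — a constant shift. Each letter is shifted forward by 25 in the alphabet (a Caesar shift of +25).
Reversing it on bgdrs: b−25=c, g−25=h, d−25=e, r−25=s, s−25=t.

chest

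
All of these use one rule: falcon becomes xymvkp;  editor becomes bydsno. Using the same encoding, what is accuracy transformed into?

imkbemmk

Two steps: reverse the string, then apply a Caesar shift of +10.
For accuracy: reverse → ycarucca; then shift: y+10=i, c+10=m, a+10=k, r+10=b, u+10=e, c+10=m, c+10=m, a+10=k.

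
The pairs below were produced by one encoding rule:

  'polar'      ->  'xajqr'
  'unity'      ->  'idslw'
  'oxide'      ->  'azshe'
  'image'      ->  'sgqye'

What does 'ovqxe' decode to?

This is an affine cipher: with a=0,…,z=25, each position x becomes (23x+16) mod 26.
Decoding ovqxe: o(14)→17·(14−16)≡18=s; v(21)→17·(21−16)≡7=h; q(16)→17·(16−16)≡0=a; x(23)→17·(23−16)≡15=p; e(4)→17·(4−16)≡4=e (all mod 26).

shape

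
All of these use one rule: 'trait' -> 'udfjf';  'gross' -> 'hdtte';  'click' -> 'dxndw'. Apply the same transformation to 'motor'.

Shifts by position in trait: pos 0: t→u (+1), pos 1: r→d (+12), pos 2: a→f (+5), pos 3: i→j (+1), pos 4: t→f (+12) — repeating every 3. A repeating key of period 3 is used — shifts +1, +12, +5 over and over.
For motor: m+1=n, o+12=a, t+5=y, o+1=p, r+12=d.

naypd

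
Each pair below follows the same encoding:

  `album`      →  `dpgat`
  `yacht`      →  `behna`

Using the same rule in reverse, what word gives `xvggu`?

In album: a→d is +3, l→p is +4, b→g is +5, u→a is +6 — the shift increases by 1 each position. Each letter shifts forward by (position + 3), i.e. 3, 4, 5, … — the shift grows by one for each successive letter.
Undoing it on xvggu: x−3=u, v−4=r, g−5=b, g−6=a, u−7=n.

urban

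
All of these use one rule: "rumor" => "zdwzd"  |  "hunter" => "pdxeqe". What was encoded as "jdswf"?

built

In rumor: r→z is +8, u→d is +9, m→w is +10, o→z is +11 — the shift increases by 1 each position. The shift increases by 1 at each position, starting from +8: 8, 9, 10, ….
Undoing it on jdswf: j−8=b, d−9=u, s−10=i, w−11=l, f−12=t.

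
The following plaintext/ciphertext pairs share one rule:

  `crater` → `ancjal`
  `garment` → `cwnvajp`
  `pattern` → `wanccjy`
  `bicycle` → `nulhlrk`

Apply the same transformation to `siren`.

wnarb

The output letters match the input read backwards, each shifted +9: crater reversed is retarc. Read the word backwards and shift each letter +9.
On siren: reverse → neris; then shift: n+9=w, e+9=n, r+9=a, i+9=r, s+9=b.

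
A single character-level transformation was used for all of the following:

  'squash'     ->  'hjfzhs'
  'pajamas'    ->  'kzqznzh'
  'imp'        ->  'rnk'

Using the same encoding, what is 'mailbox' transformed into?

nzroylc

Each pair mirrors across the alphabet (s↔h, q↔j, u↔f): positions sum to 25. Each letter is replaced by its mirror in the alphabet: a↔z, b↔y, c↔x, and so on (the Atbash cipher).
For mailbox: m↔n, a↔z, i↔r, l↔o, b↔y, o↔l, x↔c.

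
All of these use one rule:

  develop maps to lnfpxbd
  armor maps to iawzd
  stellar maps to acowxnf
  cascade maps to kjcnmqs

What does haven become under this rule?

In develop: d→l is +8, e→n is +9, v→f is +10, e→p is +11 — the shift increases by 1 each position. Letter i (0-indexed) is shifted by i+8, so successive shifts are 8, 9, 10, ….
On haven: h+8=p, a+9=j, v+10=f, e+11=p, n+12=z.

pjfpz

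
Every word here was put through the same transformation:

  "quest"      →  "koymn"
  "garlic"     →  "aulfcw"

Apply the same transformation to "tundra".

Compare letters: q→k is +20, u→o is +20, e→y is +20 — a constant shift. Each letter is shifted forward by 20 in the alphabet (a Caesar shift of +20).
For tundra: t+20=n, u+20=o, n+20=h, d+20=x, r+20=l, a+20=u.

nohxlu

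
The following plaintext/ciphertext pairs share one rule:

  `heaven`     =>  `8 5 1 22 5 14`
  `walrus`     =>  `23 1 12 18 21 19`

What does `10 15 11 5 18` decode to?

joker

Each letter is replaced by its alphabet position (a=1, b=2, …, z=26).
Decoding 10 15 11 5 18: 10=j, 15=o, 11=k, 5=e, 18=r.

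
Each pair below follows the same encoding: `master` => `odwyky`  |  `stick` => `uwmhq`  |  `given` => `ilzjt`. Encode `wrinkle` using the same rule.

The shift increases by 1 at each position, starting from +2: 2, 3, 4, ….
For wrinkle: w+2=y, r+3=u, i+4=m, n+5=s, k+6=q, l+7=s, e+8=m.

yumsqsm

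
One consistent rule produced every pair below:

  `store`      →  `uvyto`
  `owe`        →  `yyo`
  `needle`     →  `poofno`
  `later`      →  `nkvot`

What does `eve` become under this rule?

oxo

The shift depends on letter class: consonant s→u is +2, but vowel o→y is +10. Vowels shift forward by 10 and consonants shift forward by 2.
On eve: e(vowel)+10=o, v(cons)+2=x, e(vowel)+10=o.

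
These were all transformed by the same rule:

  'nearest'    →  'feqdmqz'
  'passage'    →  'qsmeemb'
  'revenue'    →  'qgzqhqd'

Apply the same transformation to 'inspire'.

Two steps: reverse the string, then apply a Caesar shift of +12.
Applying it to inspire: reverse → eripsni; then shift: e+12=q, r+12=d, i+12=u, p+12=b, s+12=e, n+12=z, i+12=u.

qdubezu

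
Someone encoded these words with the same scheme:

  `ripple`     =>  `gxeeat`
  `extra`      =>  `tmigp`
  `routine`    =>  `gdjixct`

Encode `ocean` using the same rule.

drtpc

Compare letters: r→g is +15, i→x is +15, p→e is +15 — a constant shift. This is a Caesar cipher with shift 15.
Applying it to ocean: o+15=d, c+15=r, e+15=t, a+15=p, n+15=c.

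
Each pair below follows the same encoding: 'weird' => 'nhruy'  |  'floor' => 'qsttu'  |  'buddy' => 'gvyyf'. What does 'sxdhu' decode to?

This is an affine cipher: with a=0,…,z=25, each position x becomes (9x+23) mod 26.
Decoding sxdhu: s(18)→3·(18−23)≡11=l; x(23)→3·(23−23)≡0=a; d(3)→3·(3−23)≡18=s; h(7)→3·(7−23)≡4=e; u(20)→3·(20−23)≡17=r (all mod 26).

laser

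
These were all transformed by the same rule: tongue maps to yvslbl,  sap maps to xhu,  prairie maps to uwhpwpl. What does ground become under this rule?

lwvbsi

The shift depends on letter class: consonant t→y is +5, but vowel o→v is +7. Vowels shift forward by 7 and consonants shift forward by 5.
On ground: g(cons)+5=l, r(cons)+5=w, o(vowel)+7=v, u(vowel)+7=b, n(cons)+5=s, d(cons)+5=i.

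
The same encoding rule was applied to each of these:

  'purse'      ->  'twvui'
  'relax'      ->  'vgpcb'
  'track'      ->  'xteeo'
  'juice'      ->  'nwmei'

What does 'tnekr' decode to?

Shifts by position in purse: pos 0: p→t (+4), pos 1: u→w (+2), pos 2: r→v (+4), pos 3: s→u (+2) — repeating every 2. It's a Vigenère-style cipher with numeric key [4,2]: position i shifts by key[i mod 2].
Reversing it on tnekr: t−4=p, n−2=l, e−4=a, k−2=i, r−4=n.

plain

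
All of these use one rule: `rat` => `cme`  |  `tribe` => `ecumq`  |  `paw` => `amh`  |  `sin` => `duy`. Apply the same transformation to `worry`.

The shift depends on letter class: consonant r→c is +11, but vowel a→m is +12. The rule splits by letter class: vowels +12, consonants +11.
On worry: w(cons)+11=h, o(vowel)+12=a, r(cons)+11=c, r(cons)+11=c, y(cons)+11=j.

haccj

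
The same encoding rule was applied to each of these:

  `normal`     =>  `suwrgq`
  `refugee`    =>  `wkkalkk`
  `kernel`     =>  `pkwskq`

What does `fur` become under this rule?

Two shifts are in play — +6 for a/e/i/o/u, +5 for every other letter.
Applying it to fur: f(cons)+5=k, u(vowel)+6=a, r(cons)+5=w.

kaw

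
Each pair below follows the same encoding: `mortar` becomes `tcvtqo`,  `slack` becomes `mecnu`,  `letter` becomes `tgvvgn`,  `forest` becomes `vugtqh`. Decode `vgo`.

met

Read the word backwards and shift each letter +2.
Reversing it on vgo: shift back: v−2=t, g−2=e, o−2=m → tem; then reverse → met.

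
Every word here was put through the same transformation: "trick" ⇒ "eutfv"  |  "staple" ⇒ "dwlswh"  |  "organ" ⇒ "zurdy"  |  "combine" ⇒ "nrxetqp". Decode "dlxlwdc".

similar

Shifts by position in trick: pos 0: t→e (+11), pos 1: r→u (+3), pos 2: i→t (+11), pos 3: c→f (+3) — repeating every 2. A repeating key of period 2 is used — shifts +11, +3 over and over.
Undoing it on dlxlwdc: d−11=s, l−3=i, x−11=m, l−3=i, w−11=l, d−3=a, c−11=r.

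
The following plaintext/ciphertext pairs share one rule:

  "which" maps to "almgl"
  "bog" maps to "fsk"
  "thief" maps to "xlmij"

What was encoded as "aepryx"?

walnut

This is a Caesar cipher with shift 4.
Decoding aepryx: a−4=w, e−4=a, p−4=l, r−4=n, y−4=u, x−4=t.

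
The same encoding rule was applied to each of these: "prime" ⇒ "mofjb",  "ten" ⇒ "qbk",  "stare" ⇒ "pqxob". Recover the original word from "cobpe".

fresh

Compare letters: p→m is +23, r→o is +23, i→f is +23 — a constant shift. It's a constant shift of +23 (ROT23).
Reversing it on cobpe: c−23=f, o−23=r, b−23=e, p−23=s, e−23=h.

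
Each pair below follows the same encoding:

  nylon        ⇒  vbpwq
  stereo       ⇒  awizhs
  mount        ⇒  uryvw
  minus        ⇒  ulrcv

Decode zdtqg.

Shifts by position in nylon: pos 0: n→v (+8), pos 1: y→b (+3), pos 2: l→p (+4), pos 3: o→w (+8), pos 4: n→q (+3) — repeating every 3. A repeating key of period 3 is used — shifts +8, +3, +4 over and over.
Reversing it on zdtqg: z−8=r, d−3=a, t−4=p, q−8=i, g−3=d.

rapid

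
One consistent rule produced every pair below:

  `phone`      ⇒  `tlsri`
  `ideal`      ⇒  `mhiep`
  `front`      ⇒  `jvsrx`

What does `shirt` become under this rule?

Compare letters: p→t is +4, h→l is +4, o→s is +4 — a constant shift. This is a Caesar cipher with shift 4.
For shirt: s+4=w, h+4=l, i+4=m, r+4=v, t+4=x.

wlmvx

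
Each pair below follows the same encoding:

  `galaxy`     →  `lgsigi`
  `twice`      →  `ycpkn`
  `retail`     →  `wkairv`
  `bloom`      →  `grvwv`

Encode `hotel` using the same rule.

In galaxy: g→l is +5, a→g is +6, l→s is +7, a→i is +8 — the shift increases by 1 each position. Each letter shifts forward by (position + 5), i.e. 5, 6, 7, … — the shift grows by one for each successive letter.
For hotel: h+5=m, o+6=u, t+7=a, e+8=m, l+9=u.

muamu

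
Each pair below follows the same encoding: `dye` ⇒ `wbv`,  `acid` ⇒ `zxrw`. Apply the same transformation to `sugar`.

hftzi

Each pair mirrors across the alphabet (d↔w, y↔b, e↔v): positions sum to 25. Letters are reflected about the middle of the alphabet (position → 25−position): Atbash.
On sugar: s↔h, u↔f, g↔t, a↔z, r↔i.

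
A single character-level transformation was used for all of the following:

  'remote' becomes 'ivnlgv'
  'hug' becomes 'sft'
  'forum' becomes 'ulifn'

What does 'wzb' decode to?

day

Each pair mirrors across the alphabet (r↔i, e↔v, m↔n): positions sum to 25. This is the alphabet-reversal cipher (Atbash): a becomes z, b becomes y, etc.
Undoing it on wzb: w↔d, z↔a, b↔y.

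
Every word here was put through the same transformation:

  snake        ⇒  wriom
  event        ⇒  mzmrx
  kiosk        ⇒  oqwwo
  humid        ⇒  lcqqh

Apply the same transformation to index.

qrhmb

The shift depends on letter class: consonant s→w is +4, but vowel a→i is +8. The rule splits by letter class: vowels +8, consonants +4.
On index: i(vowel)+8=q, n(cons)+4=r, d(cons)+4=h, e(vowel)+8=m, x(cons)+4=b.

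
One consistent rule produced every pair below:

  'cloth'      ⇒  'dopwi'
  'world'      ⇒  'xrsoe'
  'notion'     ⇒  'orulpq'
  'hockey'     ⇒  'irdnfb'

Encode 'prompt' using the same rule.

A repeating key of period 2 is used — shifts +1, +3 over and over.
Applying it to prompt: p+1=q, r+3=u, o+1=p, m+3=p, p+1=q, t+3=w.

quppqw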